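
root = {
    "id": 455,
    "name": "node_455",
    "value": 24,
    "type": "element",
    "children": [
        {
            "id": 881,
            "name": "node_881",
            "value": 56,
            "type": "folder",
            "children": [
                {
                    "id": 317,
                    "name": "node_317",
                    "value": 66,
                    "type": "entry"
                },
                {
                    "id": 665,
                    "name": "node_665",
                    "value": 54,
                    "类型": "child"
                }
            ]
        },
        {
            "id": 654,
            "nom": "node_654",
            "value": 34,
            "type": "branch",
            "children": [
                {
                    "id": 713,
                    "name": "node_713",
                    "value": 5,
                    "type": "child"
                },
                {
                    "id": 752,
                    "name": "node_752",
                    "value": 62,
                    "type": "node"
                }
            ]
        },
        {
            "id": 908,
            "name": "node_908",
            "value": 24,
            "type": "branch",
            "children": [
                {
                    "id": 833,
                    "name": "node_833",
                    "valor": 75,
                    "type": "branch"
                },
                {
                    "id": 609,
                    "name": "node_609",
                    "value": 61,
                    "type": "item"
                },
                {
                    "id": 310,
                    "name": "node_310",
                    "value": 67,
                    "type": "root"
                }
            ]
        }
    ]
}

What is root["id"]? 455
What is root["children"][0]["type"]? "folder"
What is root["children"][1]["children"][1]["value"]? 62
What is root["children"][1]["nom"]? "node_654"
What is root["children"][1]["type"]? "branch"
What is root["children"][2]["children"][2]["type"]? "root"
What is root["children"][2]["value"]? 24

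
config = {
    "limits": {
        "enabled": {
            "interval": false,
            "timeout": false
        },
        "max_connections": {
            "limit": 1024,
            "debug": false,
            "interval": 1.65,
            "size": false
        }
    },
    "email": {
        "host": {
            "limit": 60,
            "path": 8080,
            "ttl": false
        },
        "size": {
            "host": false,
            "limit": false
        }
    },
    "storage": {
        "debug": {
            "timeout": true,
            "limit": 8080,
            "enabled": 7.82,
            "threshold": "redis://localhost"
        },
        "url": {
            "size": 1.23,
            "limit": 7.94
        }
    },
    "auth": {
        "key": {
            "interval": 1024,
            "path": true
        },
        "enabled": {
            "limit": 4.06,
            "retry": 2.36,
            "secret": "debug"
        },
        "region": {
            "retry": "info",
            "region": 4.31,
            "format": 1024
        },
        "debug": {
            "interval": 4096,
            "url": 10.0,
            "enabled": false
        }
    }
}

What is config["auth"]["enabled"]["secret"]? "debug"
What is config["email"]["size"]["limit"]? False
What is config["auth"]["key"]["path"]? True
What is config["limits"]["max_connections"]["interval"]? 1.65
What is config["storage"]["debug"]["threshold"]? "redis://localhost"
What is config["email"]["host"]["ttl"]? False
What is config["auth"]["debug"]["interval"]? 4096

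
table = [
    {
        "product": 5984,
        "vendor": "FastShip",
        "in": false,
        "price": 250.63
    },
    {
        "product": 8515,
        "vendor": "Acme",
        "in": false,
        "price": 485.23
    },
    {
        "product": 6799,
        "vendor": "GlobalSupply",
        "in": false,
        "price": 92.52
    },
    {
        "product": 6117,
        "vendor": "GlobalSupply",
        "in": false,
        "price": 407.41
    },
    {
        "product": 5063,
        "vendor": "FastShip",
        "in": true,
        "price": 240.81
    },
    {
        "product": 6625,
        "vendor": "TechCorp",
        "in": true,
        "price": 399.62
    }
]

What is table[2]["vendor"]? "GlobalSupply"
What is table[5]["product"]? 6625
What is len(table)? 6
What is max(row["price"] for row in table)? 485.23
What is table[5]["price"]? 399.62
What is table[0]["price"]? 250.63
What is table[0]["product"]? 5984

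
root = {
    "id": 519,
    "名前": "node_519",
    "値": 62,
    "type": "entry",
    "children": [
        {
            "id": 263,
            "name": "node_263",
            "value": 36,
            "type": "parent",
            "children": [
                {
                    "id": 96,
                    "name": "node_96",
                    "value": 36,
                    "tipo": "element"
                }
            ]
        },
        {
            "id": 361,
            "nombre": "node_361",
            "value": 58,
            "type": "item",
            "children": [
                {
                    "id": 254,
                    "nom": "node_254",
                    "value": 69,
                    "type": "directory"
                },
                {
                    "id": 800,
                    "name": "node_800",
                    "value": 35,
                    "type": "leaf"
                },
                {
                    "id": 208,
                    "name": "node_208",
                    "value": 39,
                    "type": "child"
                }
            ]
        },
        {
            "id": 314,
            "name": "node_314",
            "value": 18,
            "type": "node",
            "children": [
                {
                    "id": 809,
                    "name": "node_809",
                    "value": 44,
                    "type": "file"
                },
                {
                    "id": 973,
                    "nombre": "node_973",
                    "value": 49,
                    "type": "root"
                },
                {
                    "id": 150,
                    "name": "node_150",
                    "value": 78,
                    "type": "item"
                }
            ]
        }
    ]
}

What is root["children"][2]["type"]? "node"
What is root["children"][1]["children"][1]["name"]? "node_800"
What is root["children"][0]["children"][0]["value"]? 36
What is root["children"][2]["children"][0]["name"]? "node_809"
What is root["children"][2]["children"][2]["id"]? 150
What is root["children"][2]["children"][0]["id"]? 809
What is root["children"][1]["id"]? 361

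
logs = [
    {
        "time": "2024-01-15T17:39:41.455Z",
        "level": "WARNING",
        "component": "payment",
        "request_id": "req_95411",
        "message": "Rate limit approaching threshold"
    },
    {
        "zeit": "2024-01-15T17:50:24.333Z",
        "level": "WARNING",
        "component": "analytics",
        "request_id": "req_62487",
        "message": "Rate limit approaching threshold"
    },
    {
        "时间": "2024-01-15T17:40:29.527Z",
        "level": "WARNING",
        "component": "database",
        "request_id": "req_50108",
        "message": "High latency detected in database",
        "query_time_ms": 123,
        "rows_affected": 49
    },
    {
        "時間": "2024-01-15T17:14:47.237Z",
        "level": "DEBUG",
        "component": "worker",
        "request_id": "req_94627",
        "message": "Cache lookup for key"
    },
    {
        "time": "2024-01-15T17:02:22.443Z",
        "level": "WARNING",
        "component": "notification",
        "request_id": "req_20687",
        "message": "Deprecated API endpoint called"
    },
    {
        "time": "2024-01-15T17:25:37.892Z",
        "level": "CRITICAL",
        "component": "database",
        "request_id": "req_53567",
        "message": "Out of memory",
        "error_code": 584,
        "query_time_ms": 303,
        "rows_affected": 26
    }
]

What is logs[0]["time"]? "2024-01-15T17:39:41.455Z"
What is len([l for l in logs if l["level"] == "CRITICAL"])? 1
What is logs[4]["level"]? "WARNING"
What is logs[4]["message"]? "Deprecated API endpoint called"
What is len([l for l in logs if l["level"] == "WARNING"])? 4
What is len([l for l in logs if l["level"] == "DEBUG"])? 1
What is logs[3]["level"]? "DEBUG"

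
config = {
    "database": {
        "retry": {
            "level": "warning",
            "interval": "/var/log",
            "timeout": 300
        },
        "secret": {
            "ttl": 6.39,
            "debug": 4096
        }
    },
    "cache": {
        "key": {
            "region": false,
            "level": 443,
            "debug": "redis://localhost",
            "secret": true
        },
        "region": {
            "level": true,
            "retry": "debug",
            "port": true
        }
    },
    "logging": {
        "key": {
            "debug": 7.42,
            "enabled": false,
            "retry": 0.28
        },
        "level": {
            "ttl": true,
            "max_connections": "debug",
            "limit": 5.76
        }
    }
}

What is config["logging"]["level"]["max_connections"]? "debug"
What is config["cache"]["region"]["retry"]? "debug"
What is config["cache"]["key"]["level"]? 443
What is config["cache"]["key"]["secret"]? True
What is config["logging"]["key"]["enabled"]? False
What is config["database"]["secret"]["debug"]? 4096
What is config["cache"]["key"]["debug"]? "redis://localhost"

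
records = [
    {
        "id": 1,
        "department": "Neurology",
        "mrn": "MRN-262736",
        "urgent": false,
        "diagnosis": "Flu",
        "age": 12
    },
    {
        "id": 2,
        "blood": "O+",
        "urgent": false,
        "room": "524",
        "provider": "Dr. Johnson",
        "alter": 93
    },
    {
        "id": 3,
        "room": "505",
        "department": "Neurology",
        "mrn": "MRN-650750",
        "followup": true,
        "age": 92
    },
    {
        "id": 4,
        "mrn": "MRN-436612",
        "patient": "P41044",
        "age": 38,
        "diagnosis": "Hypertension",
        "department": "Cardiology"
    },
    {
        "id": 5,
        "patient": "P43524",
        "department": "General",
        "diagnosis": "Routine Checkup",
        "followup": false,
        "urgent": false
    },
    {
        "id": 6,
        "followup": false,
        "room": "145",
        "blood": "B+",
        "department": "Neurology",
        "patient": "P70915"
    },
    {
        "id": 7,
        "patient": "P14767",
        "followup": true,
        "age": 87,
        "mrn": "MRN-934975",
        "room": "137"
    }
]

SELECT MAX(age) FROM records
92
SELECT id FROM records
[1, 2, 3, 4, 5, 6, 7]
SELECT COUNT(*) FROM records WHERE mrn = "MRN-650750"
1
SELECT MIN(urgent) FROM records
False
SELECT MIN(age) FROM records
12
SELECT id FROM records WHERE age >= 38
[3, 4, 7]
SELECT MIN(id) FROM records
1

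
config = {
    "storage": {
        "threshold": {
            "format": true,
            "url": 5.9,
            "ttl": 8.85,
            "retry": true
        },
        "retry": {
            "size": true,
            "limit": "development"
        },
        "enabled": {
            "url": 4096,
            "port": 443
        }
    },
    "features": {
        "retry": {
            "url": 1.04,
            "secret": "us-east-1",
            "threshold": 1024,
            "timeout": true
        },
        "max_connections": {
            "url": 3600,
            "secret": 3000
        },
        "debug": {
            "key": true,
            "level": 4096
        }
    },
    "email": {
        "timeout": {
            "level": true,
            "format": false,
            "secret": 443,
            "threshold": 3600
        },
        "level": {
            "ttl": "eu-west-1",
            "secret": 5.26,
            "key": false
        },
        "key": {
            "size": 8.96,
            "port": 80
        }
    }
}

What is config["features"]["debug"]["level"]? 4096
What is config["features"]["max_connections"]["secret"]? 3000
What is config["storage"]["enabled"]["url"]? 4096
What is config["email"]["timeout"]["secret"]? 443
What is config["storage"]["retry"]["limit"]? "development"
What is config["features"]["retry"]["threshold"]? 1024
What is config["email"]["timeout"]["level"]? True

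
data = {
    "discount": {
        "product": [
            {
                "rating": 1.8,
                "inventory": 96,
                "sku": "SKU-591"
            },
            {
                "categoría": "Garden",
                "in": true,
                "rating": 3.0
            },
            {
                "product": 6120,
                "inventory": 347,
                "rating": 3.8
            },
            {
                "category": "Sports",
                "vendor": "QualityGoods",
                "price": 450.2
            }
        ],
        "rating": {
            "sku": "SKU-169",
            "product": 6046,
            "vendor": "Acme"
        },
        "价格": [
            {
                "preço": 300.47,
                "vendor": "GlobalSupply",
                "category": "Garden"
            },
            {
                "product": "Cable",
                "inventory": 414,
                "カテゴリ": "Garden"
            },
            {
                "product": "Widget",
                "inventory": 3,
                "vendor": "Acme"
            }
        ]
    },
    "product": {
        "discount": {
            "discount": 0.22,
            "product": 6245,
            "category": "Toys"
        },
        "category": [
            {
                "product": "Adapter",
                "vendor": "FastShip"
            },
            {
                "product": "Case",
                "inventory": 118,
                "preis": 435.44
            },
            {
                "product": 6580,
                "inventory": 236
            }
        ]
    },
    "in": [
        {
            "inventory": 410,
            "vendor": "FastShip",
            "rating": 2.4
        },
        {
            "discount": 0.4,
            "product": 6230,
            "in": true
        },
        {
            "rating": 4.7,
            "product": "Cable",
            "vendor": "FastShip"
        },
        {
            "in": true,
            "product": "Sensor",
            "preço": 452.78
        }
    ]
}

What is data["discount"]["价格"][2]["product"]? "Widget"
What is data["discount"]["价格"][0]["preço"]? 300.47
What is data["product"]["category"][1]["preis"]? 435.44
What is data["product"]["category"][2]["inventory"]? 236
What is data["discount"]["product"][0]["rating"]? 1.8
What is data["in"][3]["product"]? "Sensor"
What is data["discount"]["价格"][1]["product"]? "Cable"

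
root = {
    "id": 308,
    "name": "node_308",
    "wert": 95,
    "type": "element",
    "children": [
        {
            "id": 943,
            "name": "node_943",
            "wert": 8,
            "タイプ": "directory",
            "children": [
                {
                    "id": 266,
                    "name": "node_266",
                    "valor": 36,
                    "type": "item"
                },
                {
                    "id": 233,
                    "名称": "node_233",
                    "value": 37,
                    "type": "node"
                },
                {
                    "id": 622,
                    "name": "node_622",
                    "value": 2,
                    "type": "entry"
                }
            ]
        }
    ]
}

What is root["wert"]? 95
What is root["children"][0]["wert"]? 8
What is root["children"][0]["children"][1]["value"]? 37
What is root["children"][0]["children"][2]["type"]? "entry"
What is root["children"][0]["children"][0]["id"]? 266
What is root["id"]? 308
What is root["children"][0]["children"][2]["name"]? "node_622"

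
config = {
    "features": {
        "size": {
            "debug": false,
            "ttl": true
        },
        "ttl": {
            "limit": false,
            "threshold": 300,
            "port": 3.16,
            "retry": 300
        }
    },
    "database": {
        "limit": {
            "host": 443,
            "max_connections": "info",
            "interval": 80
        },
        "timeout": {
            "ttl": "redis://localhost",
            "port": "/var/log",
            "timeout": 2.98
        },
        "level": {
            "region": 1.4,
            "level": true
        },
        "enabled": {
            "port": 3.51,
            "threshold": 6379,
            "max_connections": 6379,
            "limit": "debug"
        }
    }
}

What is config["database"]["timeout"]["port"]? "/var/log"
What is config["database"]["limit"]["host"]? 443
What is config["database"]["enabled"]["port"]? 3.51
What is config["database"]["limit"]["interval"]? 80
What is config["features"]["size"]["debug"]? False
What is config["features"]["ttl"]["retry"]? 300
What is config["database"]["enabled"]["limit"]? "debug"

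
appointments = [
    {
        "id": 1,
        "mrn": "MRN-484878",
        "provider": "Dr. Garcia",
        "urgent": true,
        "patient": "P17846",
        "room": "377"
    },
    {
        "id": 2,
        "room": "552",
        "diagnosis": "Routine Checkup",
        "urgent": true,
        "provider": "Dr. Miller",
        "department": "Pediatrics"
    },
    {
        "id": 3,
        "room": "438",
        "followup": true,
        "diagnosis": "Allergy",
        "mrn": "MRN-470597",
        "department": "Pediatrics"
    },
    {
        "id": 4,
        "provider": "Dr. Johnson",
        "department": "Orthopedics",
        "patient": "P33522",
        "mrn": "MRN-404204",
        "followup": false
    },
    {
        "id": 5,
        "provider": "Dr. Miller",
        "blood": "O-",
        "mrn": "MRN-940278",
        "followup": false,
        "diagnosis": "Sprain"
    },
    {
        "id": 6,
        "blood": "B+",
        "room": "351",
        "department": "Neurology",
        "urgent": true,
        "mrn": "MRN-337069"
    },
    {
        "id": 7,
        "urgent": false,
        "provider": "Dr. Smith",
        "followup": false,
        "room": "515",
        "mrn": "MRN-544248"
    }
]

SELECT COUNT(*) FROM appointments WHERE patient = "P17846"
1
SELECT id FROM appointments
[1, 2, 3, 4, 5, 6, 7]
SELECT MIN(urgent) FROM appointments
False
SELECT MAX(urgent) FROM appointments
True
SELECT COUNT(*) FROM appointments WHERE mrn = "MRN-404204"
1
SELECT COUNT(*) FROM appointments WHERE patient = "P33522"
1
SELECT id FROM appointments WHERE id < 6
[1, 2, 3, 4, 5]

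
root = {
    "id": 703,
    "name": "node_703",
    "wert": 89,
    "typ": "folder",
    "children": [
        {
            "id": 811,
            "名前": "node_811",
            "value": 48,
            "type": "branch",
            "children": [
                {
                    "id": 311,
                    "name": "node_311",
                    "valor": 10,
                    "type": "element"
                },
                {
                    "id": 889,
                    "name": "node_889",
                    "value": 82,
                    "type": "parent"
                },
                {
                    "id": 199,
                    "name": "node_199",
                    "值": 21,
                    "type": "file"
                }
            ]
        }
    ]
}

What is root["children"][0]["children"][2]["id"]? 199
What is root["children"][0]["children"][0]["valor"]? 10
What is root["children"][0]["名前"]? "node_811"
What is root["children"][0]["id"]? 811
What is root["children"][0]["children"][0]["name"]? "node_311"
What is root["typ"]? "folder"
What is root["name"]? "node_703"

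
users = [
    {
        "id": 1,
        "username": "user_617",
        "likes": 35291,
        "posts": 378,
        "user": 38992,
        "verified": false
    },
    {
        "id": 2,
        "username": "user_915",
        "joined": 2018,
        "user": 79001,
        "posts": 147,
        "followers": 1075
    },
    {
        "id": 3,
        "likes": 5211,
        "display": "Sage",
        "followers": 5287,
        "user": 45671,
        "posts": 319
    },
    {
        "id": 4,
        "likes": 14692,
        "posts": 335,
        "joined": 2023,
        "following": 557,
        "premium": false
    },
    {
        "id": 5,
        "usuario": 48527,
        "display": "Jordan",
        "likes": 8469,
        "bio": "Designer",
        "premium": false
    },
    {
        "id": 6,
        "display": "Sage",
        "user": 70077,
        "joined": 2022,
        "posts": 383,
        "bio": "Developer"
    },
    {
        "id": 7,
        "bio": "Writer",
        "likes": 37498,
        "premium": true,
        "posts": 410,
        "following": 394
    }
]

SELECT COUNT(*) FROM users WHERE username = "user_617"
1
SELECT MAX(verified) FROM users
False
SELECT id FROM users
[1, 2, 3, 4, 5, 6, 7]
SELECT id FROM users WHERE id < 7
[1, 2, 3, 4, 5, 6]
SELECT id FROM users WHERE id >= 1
[1, 2, 3, 4, 5, 6, 7]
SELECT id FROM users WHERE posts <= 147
[2]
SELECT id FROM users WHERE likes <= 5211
[3]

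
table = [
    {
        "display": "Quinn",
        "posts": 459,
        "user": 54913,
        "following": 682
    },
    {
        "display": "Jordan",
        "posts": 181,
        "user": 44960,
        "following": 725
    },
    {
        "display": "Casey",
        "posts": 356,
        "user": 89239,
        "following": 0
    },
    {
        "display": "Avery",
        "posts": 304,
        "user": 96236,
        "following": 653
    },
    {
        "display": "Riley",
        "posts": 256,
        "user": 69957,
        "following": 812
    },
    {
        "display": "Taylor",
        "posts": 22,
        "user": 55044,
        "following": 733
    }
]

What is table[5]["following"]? 733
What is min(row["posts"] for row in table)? 22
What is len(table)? 6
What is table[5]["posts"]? 22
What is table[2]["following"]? 0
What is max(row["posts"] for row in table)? 459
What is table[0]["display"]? "Quinn"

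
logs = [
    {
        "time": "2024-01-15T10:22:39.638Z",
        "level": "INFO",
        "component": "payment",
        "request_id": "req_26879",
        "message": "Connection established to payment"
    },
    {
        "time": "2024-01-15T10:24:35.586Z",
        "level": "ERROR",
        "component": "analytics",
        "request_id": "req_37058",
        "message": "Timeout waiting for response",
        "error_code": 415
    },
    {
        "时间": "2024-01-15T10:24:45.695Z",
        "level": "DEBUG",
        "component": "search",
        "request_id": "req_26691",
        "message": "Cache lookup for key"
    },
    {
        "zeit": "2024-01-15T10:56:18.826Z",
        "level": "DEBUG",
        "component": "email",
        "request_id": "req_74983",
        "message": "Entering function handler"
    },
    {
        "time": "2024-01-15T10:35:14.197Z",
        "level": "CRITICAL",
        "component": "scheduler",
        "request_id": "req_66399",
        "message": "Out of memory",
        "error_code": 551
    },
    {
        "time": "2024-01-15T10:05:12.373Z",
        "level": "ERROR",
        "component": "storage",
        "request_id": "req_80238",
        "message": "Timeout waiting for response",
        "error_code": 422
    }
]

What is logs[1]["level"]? "ERROR"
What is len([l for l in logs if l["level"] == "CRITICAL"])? 1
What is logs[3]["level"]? "DEBUG"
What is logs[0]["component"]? "payment"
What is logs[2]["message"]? "Cache lookup for key"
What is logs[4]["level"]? "CRITICAL"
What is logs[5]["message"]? "Timeout waiting for response"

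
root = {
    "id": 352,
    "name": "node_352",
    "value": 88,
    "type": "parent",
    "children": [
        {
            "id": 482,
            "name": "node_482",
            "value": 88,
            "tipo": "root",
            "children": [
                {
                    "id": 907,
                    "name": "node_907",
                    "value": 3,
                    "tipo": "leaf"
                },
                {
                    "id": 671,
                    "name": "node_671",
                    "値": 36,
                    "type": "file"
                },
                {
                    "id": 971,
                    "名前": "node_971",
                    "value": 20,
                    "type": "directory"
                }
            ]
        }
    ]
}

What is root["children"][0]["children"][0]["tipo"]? "leaf"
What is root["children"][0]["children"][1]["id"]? 671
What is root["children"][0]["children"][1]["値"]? 36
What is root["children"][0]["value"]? 88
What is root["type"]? "parent"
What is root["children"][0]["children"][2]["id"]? 971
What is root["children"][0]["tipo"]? "root"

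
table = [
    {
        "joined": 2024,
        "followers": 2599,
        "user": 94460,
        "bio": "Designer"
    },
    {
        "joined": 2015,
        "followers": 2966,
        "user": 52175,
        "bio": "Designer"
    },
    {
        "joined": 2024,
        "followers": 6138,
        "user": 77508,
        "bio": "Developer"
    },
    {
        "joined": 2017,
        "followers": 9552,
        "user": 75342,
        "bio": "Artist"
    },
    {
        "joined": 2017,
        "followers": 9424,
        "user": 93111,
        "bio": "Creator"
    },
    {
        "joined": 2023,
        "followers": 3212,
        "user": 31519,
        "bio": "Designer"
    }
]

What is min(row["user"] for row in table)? 31519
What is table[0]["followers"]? 2599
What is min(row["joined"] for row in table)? 2015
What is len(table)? 6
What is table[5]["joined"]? 2023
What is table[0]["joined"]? 2024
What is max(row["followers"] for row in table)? 9552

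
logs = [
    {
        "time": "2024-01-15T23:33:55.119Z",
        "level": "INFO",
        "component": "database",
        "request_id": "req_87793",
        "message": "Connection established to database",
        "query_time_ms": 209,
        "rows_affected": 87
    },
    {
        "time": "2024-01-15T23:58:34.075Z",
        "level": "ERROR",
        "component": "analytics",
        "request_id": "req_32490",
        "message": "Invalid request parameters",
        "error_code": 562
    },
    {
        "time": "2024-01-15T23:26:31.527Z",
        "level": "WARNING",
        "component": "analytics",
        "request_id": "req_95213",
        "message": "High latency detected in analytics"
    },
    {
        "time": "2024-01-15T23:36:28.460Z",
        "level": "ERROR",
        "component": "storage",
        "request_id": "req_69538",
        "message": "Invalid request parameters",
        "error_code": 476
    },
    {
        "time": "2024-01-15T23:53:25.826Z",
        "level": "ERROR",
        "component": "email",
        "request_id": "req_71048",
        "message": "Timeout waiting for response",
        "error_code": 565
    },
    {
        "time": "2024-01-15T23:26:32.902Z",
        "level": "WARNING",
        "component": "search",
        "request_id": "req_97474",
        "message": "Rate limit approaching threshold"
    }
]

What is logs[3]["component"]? "storage"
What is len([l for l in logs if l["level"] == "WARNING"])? 2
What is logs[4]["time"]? "2024-01-15T23:53:25.826Z"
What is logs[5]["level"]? "WARNING"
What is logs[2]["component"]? "analytics"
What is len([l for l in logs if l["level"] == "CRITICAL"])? 0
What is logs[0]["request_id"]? "req_87793"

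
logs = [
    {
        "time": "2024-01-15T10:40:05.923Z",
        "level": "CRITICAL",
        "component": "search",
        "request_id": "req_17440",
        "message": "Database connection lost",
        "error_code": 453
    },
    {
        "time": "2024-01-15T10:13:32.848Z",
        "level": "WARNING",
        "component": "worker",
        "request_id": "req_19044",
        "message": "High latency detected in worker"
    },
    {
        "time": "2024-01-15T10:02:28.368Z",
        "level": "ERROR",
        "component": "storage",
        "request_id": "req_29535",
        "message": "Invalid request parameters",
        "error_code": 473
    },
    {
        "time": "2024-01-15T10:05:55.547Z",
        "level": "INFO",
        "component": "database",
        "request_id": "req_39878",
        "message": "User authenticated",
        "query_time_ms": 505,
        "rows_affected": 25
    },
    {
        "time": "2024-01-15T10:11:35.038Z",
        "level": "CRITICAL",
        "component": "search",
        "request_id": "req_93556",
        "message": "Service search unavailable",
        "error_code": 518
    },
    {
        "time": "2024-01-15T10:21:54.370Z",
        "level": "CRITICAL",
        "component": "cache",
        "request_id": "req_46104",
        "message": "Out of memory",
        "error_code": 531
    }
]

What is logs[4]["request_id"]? "req_93556"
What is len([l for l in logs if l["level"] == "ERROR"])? 1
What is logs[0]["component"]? "search"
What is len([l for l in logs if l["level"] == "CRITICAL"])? 3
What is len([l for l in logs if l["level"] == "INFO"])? 1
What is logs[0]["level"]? "CRITICAL"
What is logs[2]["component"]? "storage"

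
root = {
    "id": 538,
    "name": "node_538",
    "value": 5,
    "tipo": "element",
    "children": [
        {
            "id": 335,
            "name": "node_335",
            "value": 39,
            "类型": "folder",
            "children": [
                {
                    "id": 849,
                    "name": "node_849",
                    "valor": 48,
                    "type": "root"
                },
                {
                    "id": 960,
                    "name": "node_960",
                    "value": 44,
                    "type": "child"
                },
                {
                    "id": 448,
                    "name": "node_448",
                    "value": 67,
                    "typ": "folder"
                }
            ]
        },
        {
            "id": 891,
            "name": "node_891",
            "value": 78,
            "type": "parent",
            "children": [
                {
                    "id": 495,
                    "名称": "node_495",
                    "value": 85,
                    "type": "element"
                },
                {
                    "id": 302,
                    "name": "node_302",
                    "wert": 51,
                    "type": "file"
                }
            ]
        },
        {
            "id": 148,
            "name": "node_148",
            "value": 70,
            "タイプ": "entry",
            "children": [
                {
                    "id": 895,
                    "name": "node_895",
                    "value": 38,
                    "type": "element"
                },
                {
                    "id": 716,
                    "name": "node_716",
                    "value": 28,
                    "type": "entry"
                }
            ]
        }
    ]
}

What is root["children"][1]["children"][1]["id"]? 302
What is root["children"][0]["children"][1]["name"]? "node_960"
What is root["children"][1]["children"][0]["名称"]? "node_495"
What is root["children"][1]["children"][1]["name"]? "node_302"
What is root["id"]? 538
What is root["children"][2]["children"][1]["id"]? 716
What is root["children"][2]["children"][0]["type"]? "element"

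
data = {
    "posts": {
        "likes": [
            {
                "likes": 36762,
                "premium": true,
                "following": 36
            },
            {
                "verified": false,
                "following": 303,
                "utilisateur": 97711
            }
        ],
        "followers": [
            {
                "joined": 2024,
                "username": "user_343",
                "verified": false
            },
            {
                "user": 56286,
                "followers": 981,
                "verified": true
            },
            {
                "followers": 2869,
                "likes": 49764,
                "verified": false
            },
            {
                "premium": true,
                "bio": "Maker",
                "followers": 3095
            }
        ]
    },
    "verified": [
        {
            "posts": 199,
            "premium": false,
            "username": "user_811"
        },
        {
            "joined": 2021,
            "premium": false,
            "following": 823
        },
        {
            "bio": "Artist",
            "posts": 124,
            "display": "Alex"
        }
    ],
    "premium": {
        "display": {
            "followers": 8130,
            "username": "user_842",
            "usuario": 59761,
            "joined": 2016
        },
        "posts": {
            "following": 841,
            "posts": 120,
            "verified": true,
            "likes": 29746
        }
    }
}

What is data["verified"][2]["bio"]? "Artist"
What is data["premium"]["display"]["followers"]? 8130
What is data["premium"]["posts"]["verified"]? True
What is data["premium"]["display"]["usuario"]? 59761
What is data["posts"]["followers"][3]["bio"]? "Maker"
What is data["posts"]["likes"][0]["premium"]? True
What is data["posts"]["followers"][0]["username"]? "user_343"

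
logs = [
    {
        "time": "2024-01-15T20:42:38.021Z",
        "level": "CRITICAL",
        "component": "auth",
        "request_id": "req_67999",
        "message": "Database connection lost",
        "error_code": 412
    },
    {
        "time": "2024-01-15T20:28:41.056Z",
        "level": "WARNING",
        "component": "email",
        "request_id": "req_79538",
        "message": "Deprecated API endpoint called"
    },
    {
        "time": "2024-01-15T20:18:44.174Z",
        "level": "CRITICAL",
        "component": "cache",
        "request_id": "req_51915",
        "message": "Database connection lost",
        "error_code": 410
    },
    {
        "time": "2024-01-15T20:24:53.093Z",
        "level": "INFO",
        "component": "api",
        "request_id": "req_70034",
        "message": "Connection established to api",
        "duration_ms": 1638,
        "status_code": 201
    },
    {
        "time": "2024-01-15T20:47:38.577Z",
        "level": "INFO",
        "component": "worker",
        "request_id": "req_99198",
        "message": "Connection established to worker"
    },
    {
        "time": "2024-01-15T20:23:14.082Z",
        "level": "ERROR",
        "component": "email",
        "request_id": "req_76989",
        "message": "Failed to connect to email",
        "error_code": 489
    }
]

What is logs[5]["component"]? "email"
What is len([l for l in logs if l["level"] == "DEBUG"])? 0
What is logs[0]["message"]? "Database connection lost"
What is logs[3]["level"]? "INFO"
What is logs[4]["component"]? "worker"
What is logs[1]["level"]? "WARNING"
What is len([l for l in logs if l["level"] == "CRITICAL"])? 2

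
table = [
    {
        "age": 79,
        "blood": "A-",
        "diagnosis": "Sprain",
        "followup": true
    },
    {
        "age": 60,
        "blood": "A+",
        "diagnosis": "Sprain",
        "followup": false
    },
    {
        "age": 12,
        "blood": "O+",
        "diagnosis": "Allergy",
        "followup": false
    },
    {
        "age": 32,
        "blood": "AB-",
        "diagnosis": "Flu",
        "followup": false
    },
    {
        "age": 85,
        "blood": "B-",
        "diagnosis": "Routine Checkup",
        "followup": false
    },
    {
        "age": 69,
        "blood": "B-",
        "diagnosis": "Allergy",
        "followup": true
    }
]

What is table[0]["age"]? 79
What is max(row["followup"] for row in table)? True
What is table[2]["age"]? 12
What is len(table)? 6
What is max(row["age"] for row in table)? 85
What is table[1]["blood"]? "A+"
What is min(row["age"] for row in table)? 12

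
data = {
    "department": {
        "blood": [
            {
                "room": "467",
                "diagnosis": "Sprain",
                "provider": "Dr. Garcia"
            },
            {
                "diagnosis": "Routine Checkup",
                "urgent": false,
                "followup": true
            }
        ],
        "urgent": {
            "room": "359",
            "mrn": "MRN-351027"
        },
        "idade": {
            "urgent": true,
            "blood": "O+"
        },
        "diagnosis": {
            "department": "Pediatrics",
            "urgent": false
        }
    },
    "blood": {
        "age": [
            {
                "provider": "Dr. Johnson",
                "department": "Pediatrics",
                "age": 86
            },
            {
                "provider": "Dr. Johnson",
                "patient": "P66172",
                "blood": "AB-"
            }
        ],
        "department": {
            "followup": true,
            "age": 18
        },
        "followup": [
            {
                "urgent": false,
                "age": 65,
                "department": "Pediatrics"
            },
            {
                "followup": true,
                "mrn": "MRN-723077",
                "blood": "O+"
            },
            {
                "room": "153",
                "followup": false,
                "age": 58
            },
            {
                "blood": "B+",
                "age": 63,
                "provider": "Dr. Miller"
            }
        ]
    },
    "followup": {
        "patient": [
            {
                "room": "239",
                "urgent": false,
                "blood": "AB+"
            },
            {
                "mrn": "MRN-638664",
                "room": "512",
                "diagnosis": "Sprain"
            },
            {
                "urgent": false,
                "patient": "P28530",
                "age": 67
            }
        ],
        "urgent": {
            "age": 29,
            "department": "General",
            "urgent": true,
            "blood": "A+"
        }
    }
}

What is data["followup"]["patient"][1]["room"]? "512"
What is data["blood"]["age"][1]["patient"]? "P66172"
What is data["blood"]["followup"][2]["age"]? 58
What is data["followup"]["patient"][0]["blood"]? "AB+"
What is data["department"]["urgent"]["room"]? "359"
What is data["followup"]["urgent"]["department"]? "General"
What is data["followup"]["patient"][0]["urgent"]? False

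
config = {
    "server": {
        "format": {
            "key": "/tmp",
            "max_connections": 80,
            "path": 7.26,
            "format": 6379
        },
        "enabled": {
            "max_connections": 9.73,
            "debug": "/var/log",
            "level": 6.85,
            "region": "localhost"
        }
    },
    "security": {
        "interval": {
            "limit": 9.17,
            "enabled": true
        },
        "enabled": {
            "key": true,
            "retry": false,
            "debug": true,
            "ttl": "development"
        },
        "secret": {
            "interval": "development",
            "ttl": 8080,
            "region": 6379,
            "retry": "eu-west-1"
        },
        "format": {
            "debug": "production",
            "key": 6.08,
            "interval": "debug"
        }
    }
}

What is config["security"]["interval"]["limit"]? 9.17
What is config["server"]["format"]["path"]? 7.26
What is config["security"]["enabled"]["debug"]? True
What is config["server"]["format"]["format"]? 6379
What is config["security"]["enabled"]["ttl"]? "development"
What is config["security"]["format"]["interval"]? "debug"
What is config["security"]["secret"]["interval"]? "development"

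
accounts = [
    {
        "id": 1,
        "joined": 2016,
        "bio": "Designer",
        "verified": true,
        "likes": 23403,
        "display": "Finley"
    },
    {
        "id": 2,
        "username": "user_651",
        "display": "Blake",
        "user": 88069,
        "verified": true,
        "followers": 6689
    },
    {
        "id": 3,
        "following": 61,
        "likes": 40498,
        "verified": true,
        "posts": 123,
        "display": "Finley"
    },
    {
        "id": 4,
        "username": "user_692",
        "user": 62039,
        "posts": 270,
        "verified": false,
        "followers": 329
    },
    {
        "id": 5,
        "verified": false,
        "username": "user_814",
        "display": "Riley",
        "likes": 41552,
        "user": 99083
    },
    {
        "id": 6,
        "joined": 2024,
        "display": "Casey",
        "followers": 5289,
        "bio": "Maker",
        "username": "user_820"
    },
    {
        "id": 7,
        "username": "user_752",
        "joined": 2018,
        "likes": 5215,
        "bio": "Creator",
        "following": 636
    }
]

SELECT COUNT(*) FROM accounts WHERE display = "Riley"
1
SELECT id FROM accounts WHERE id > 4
[5, 6, 7]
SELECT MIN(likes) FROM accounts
5215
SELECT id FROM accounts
[1, 2, 3, 4, 5, 6, 7]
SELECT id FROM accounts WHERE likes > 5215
[1, 3, 5]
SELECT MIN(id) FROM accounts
1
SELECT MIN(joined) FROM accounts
2016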